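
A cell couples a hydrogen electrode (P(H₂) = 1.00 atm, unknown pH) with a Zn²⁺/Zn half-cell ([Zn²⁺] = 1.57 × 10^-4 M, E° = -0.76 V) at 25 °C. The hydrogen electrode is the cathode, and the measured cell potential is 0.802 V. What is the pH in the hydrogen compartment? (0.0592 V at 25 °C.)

pH = 1.19

E°_cell = 0.76 V and n = 2.
log Q = n(E° − E)/0.0592 = 2×(0.76 − 0.802)/0.0592 = -1.419.
With Q = [Zn²⁺]·P(H₂) / [H⁺]^2, solving for [H⁺] gives log[H⁺] = -1.193, so pH = 1.19.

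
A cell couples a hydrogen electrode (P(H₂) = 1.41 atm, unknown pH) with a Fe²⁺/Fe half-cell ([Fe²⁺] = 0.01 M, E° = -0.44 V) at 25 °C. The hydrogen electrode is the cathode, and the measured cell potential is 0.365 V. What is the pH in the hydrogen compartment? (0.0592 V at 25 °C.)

pH = 2.19

E°_cell = 0.44 V and n = 2.
log Q = n(E° − E)/0.0592 = 2×(0.44 − 0.365)/0.0592 = 2.534.
With Q = [Fe²⁺]·P(H₂) / [H⁺]^2, solving for [H⁺] gives log[H⁺] = -2.192, so pH = 2.19.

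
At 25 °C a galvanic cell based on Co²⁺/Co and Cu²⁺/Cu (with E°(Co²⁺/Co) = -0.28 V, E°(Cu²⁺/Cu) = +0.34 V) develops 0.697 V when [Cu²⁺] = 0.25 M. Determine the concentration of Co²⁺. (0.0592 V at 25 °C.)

6.3 × 10^-4 M

From the Nernst equation, log Q = n(E° − E)/0.0592 = 2(0.62 − 0.697)/0.0592 = -2.601, so Q = 0.00250.
With Q = [Co²⁺]/[Cu²⁺] and the known concentrations, [Co²⁺] in the numerator gives [Co²⁺] = 6.3 × 10^-4 M.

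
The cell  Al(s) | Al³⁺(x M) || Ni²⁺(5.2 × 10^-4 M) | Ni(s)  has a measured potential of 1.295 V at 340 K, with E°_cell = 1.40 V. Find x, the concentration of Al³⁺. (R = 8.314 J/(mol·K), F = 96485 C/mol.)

0.55 M

From the Nernst equation, ln Q = nF(E° − E)/RT = 6×96485×(1.40 − 1.295)/(8.314×340) = 21.504, so Q = 2.18 × 10^9.
With Q = [Al³⁺]^2/[Ni²⁺]^3 and the known concentrations, [Al³⁺]^2 in the numerator gives [Al³⁺] = 0.55 M.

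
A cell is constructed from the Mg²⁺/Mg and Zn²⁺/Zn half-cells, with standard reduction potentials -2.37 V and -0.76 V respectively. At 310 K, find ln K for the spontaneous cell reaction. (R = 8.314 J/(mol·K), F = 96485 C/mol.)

ln K = 120.5

E°_cell = -0.76 − (-2.37) = 1.61 V, with n = 2 electrons transferred.
At equilibrium E = 0, so the Nernst equation gives ln K = nFE°/RT = (2)(96485)(1.61)/((8.314)(310)) = 120.54.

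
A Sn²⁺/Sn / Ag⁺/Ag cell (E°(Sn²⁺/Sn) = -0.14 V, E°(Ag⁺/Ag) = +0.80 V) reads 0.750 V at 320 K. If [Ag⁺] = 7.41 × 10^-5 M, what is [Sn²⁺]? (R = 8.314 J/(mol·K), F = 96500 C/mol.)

From the Nernst equation, ln Q = nF(E° − E)/RT = 2×96500×(0.94 − 0.750)/(8.314×320) = 13.783, so Q = 9.68 × 10^5.
With Q = [Sn²⁺]/[Ag⁺]^2 and the known concentrations, [Sn²⁺] in the numerator gives [Sn²⁺] = 0.0053 M.

0.0053 M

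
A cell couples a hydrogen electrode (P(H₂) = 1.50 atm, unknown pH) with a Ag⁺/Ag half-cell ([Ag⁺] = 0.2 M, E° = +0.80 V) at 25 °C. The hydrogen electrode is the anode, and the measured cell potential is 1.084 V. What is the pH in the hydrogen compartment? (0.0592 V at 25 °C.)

E°_cell = 0.80 V and n = 2.
log Q = n(E° − E)/0.0592 = 2×(0.80 − 1.084)/0.0592 = -9.595.
With Q = [H⁺]^2 / ([Ag⁺]^2·P(H₂)), solving for [H⁺] gives log[H⁺] = -5.408, so pH = 5.41.

pH = 5.41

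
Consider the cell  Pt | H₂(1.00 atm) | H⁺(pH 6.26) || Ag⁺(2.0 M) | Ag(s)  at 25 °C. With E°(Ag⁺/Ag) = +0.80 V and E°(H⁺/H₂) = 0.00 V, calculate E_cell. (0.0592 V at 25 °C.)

The Ag⁺/Ag couple is the cathode, so E°_cell = 0.80 V; n = 2.
[H⁺] = 10^(−6.26) = 5.5 × 10^-7 M, and Q = [H⁺]^2 / ([Ag⁺]^2·P(H₂)) = 7.55 × 10^-14.
E = E° − (0.0592/2) log Q = 0.80 − (0.0592/2)(-13.122) = 1.188 V.

1.19 V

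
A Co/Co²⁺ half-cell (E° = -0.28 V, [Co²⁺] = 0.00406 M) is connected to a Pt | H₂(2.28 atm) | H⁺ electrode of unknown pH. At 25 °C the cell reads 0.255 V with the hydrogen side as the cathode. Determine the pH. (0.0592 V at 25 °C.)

pH = 1.44

E°_cell = 0.28 V and n = 2.
log Q = n(E° − E)/0.0592 = 2×(0.28 − 0.255)/0.0592 = 0.845.
With Q = [Co²⁺]·P(H₂) / [H⁺]^2, solving for [H⁺] gives log[H⁺] = -1.439, so pH = 1.44.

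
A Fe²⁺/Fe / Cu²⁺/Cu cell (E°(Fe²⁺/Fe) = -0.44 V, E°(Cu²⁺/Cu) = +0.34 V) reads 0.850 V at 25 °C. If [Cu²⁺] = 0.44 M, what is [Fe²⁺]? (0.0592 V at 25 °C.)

0.0019 M

From the Nernst equation, log Q = n(E° − E)/0.0592 = 2(0.78 − 0.850)/0.0592 = -2.365, so Q = 0.00432.
With Q = [Fe²⁺]/[Cu²⁺] and the known concentrations, [Fe²⁺] in the numerator gives [Fe²⁺] = 0.0019 M.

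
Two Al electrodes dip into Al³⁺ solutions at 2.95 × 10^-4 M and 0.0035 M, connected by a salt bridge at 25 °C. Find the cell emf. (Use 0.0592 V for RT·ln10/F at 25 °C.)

0.021 V

Both half-cells are Al³⁺/Al, so E°_cell = 0. The concentrated side is the cathode; the cell reaction moves Al³⁺ from high to low concentration with n = 3.
Q = [Al³⁺]_dilute/[Al³⁺]_conc = 2.95 × 10^-4/0.0035 = 0.0843.
E = 0 − (0.0592/3) log Q = −(0.0592/3)(-1.074) = 0.0212 V.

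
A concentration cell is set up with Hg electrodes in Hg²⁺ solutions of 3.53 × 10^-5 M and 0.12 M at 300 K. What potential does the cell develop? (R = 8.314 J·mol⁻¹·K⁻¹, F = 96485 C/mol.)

0.11 V

Both half-cells are Hg²⁺/Hg, so E°_cell = 0. The concentrated side is the cathode; the cell reaction moves Hg²⁺ from high to low concentration with n = 2.
Q = [Hg²⁺]_dilute/[Hg²⁺]_conc = 3.53 × 10^-5/0.12 = 2.94 × 10^-4.
E = 0 − (RT/nF) ln Q = −((8.314×300)/(2×96485))(-8.131) = 0.1051 V.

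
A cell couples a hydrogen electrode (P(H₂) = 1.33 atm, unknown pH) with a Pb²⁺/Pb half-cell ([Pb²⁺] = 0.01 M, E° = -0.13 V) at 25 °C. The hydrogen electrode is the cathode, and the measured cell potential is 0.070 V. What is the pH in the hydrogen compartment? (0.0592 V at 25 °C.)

E°_cell = 0.13 V and n = 2.
log Q = n(E° − E)/0.0592 = 2×(0.13 − 0.070)/0.0592 = 2.027.
With Q = [Pb²⁺]·P(H₂) / [H⁺]^2, solving for [H⁺] gives log[H⁺] = -1.952, so pH = 1.95.

pH = 1.95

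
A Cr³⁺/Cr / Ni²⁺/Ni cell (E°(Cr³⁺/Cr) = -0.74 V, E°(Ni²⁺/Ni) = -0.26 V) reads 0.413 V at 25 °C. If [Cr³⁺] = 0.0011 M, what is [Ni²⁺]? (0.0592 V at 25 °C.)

5.8 × 10^-5 M

From the Nernst equation, log Q = n(E° − E)/0.0592 = 6(0.48 − 0.413)/0.0592 = 6.791, so Q = 6.17 × 10^6.
With Q = [Cr³⁺]^2/[Ni²⁺]^3 and the known concentrations, [Ni²⁺]^3 in the denominator gives [Ni²⁺] = 5.8 × 10^-5 M.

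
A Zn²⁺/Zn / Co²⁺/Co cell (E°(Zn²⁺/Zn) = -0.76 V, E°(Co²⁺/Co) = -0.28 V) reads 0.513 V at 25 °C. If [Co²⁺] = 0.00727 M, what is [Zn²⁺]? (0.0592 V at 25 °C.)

From the Nernst equation, log Q = n(E° − E)/0.0592 = 2(0.48 − 0.513)/0.0592 = -1.115, so Q = 0.0768.
With Q = [Zn²⁺]/[Co²⁺] and the known concentrations, [Zn²⁺] in the numerator gives [Zn²⁺] = 5.6 × 10^-4 M.

5.6 × 10^-4 M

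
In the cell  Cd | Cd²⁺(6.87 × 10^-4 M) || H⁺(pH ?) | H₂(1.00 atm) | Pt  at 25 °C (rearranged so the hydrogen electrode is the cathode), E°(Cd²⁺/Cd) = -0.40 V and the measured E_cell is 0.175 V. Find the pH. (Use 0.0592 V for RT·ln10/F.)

E°_cell = 0.40 V and n = 2.
log Q = n(E° − E)/0.0592 = 2×(0.40 − 0.175)/0.0592 = 7.601.
With Q = [Cd²⁺]·P(H₂) / [H⁺]^2, solving for [H⁺] gives log[H⁺] = -5.382, so pH = 5.38.

pH = 5.38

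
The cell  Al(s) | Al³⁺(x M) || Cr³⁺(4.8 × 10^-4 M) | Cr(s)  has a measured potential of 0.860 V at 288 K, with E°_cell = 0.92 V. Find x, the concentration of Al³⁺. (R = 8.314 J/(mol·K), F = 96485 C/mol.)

From the Nernst equation, ln Q = nF(E° − E)/RT = 3×96485×(0.92 − 0.860)/(8.314×288) = 7.253, so Q = 1410.
With Q = [Al³⁺]/[Cr³⁺] and the known concentrations, [Al³⁺] in the numerator gives [Al³⁺] = 0.68 M.

0.68 M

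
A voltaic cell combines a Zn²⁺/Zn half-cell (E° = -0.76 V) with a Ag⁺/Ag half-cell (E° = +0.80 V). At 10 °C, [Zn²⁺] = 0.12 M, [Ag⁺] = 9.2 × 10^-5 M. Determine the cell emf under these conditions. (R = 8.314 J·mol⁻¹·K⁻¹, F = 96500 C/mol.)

1.36 V

The Ag⁺/Ag couple has the higher reduction potential and acts as the cathode, so E°_cell = +0.80 − (-0.76) = 1.56 V.
Balancing electrons gives n = 2; the reaction quotient is Q = [Zn²⁺]/[Ag⁺]^2 = 1.42 × 10^7.
E = E° − (RT/nF) ln Q = 1.56 − (8.314×283)/(2×96500) × (16.467) = 1.560 − 0.201 = 1.359 V.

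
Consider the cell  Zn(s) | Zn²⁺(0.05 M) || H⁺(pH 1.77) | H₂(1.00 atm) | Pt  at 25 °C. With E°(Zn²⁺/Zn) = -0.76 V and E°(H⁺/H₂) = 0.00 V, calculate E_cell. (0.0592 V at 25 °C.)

0.69 V

The hydrogen couple is the cathode, so E°_cell = 0.76 V; n = 2.
[H⁺] = 10^(−1.77) = 0.017 M, and Q = [Zn²⁺]·P(H₂) / [H⁺]^2 = 173.
E = E° − (0.0592/2) log Q = 0.76 − (0.0592/2)(2.239) = 0.694 V.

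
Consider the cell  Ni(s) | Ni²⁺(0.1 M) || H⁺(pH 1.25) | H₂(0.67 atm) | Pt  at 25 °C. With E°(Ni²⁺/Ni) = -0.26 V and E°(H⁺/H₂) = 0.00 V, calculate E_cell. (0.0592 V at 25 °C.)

0.22 V

The hydrogen couple is the cathode, so E°_cell = 0.26 V; n = 2.
[H⁺] = 10^(−1.25) = 0.056 M, and Q = [Ni²⁺]·P(H₂) / [H⁺]^2 = 21.2.
E = E° − (0.0592/2) log Q = 0.26 − (0.0592/2)(1.326) = 0.221 V.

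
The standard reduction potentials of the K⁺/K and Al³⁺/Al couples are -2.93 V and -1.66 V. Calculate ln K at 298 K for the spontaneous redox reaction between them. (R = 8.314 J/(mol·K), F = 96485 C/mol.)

E°_cell = -1.66 − (-2.93) = 1.27 V, with n = 3 electrons transferred.
At equilibrium E = 0, so the Nernst equation gives ln K = nFE°/RT = (3)(96485)(1.27)/((8.314)(298)) = 148.37.

ln K = 148.4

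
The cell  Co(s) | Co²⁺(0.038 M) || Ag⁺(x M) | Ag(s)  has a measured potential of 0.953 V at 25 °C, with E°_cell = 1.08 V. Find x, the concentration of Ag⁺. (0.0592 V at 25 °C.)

From the Nernst equation, log Q = n(E° − E)/0.0592 = 2(1.08 − 0.953)/0.0592 = 4.291, so Q = 1.95 × 10^4.
With Q = [Co²⁺]/[Ag⁺]^2 and the known concentrations, [Ag⁺]^2 in the denominator gives [Ag⁺] = 0.0014 M.

0.0014 M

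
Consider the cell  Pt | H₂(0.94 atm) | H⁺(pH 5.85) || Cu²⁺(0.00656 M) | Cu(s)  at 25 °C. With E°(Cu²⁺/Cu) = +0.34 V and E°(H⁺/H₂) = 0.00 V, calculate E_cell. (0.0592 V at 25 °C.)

0.62 V

The Cu²⁺/Cu couple is the cathode, so E°_cell = 0.34 V; n = 2.
[H⁺] = 10^(−5.85) = 1.4 × 10^-6 M, and Q = [H⁺]^2 / ([Cu²⁺]·P(H₂)) = 3.24 × 10^-10.
E = E° − (0.0592/2) log Q = 0.34 − (0.0592/2)(-9.490) = 0.621 V.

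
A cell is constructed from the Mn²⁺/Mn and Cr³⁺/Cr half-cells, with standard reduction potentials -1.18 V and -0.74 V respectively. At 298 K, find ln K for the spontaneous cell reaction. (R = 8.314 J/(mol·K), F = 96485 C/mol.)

ln K = 102.8

E°_cell = -0.74 − (-1.18) = 0.44 V, with n = 6 electrons transferred.
At equilibrium E = 0, so the Nernst equation gives ln K = nFE°/RT = (6)(96485)(0.44)/((8.314)(298)) = 102.81.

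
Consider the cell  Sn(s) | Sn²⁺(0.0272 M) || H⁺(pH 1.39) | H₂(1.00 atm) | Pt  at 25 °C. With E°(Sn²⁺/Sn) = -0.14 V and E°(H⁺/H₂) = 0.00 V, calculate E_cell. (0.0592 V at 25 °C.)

0.10 V

The hydrogen couple is the cathode, so E°_cell = 0.14 V; n = 2.
[H⁺] = 10^(−1.39) = 0.041 M, and Q = [Sn²⁺]·P(H₂) / [H⁺]^2 = 16.4.
E = E° − (0.0592/2) log Q = 0.14 − (0.0592/2)(1.215) = 0.104 V.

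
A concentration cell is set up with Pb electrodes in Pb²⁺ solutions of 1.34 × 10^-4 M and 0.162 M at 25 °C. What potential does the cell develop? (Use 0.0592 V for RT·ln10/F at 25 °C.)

Both half-cells are Pb²⁺/Pb, so E°_cell = 0. The concentrated side is the cathode; the cell reaction moves Pb²⁺ from high to low concentration with n = 2.
Q = [Pb²⁺]_dilute/[Pb²⁺]_conc = 1.34 × 10^-4/0.162 = 8.27 × 10^-4.
E = 0 − (0.0592/2) log Q = −(0.0592/2)(-3.082) = 0.0912 V.

0.091 V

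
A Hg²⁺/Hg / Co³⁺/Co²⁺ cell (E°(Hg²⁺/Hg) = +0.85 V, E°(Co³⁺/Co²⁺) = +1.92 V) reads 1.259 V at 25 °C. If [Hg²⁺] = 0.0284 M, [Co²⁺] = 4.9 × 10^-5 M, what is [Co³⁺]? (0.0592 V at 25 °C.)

From the Nernst equation, log Q = n(E° − E)/0.0592 = 2(1.07 − 1.259)/0.0592 = -6.385, so Q = 4.12 × 10^-7.
With Q = [Hg²⁺]·[Co²⁺]^2/[Co³⁺]^2 and the known concentrations, [Co³⁺]^2 in the denominator gives [Co³⁺] = 0.013 M.

0.013 M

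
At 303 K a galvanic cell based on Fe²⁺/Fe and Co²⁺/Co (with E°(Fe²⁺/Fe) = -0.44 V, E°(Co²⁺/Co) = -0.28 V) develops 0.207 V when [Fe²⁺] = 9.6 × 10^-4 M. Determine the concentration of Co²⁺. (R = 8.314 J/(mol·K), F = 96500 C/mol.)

From the Nernst equation, ln Q = nF(E° − E)/RT = 2×96500×(0.16 − 0.207)/(8.314×303) = -3.601, so Q = 0.0273.
With Q = [Fe²⁺]/[Co²⁺] and the known concentrations, [Co²⁺] in the denominator gives [Co²⁺] = 0.035 M.

0.035 M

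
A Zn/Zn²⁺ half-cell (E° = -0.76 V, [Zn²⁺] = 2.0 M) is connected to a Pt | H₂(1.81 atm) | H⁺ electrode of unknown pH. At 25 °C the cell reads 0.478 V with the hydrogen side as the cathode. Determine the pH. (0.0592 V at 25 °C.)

pH = 4.48

E°_cell = 0.76 V and n = 2.
log Q = n(E° − E)/0.0592 = 2×(0.76 − 0.478)/0.0592 = 9.527.
With Q = [Zn²⁺]·P(H₂) / [H⁺]^2, solving for [H⁺] gives log[H⁺] = -4.484, so pH = 4.48.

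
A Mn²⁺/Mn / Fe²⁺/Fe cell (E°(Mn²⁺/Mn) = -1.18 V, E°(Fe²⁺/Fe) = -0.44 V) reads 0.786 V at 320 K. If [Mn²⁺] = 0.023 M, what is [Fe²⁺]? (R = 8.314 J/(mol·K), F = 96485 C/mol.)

From the Nernst equation, ln Q = nF(E° − E)/RT = 2×96485×(0.74 − 0.786)/(8.314×320) = -3.336, so Q = 0.0356.
With Q = [Mn²⁺]/[Fe²⁺] and the known concentrations, [Fe²⁺] in the denominator gives [Fe²⁺] = 0.65 M.

0.65 M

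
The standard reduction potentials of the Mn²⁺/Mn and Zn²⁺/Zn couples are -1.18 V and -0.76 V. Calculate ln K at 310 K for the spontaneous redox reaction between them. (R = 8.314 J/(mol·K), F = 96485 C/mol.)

ln K = 31.4

E°_cell = -0.76 − (-1.18) = 0.42 V, with n = 2 electrons transferred.
At equilibrium E = 0, so the Nernst equation gives ln K = nFE°/RT = (2)(96485)(0.42)/((8.314)(310)) = 31.45.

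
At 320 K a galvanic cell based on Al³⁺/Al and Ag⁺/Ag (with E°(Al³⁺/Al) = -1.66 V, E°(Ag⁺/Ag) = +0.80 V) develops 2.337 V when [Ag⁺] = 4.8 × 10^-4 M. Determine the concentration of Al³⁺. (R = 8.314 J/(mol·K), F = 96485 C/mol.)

7.2 × 10^-5 M

From the Nernst equation, ln Q = nF(E° − E)/RT = 3×96485×(2.46 − 2.337)/(8.314×320) = 13.382, so Q = 6.48 × 10^5.
With Q = [Al³⁺]/[Ag⁺]^3 and the known concentrations, [Al³⁺] in the numerator gives [Al³⁺] = 7.2 × 10^-5 M.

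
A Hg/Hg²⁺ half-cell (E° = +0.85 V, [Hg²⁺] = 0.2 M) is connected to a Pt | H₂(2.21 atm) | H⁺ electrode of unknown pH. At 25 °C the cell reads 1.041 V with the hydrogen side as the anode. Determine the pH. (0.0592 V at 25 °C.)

E°_cell = 0.85 V and n = 2.
log Q = n(E° − E)/0.0592 = 2×(0.85 − 1.041)/0.0592 = -6.453.
With Q = [H⁺]^2 / ([Hg²⁺]·P(H₂)), solving for [H⁺] gives log[H⁺] = -3.404, so pH = 3.40.

pH = 3.40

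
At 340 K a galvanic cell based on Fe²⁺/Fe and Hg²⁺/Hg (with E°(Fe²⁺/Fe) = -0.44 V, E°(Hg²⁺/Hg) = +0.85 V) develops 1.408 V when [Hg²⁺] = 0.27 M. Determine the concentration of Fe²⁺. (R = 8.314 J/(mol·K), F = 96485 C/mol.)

8.6 × 10^-5 M

From the Nernst equation, ln Q = nF(E° − E)/RT = 2×96485×(1.29 − 1.408)/(8.314×340) = -8.055, so Q = 3.17 × 10^-4.
With Q = [Fe²⁺]/[Hg²⁺] and the known concentrations, [Fe²⁺] in the numerator gives [Fe²⁺] = 8.6 × 10^-5 M.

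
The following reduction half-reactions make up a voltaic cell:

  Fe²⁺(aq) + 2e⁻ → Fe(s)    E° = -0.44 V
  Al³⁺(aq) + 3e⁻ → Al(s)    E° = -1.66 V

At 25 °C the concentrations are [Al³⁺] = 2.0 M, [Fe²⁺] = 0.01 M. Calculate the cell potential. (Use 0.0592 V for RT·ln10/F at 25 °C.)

The Fe²⁺/Fe couple has the higher reduction potential and acts as the cathode, so E°_cell = -0.44 − (-1.66) = 1.22 V.
Balancing electrons gives n = 6; the reaction quotient is Q = [Al³⁺]^2/[Fe²⁺]^3 = 4 × 10^6.
At 25 °C, E = E° − (0.0592/n) log Q = 1.22 − (0.0592/6)(6.602) = 1.220 − 0.065 = 1.155 V.

1.15 V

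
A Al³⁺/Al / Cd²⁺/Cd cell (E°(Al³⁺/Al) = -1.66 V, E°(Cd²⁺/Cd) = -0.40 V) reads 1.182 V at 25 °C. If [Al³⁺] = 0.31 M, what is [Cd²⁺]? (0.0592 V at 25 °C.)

From the Nernst equation, log Q = n(E° − E)/0.0592 = 6(1.26 − 1.182)/0.0592 = 7.905, so Q = 8.04 × 10^7.
With Q = [Al³⁺]^2/[Cd²⁺]^3 and the known concentrations, [Cd²⁺]^3 in the denominator gives [Cd²⁺] = 0.0011 M.

0.0011 M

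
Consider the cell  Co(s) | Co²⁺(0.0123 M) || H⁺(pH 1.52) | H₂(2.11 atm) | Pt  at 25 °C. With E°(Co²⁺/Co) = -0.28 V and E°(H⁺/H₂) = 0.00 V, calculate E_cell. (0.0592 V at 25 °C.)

0.24 V

The hydrogen couple is the cathode, so E°_cell = 0.28 V; n = 2.
[H⁺] = 10^(−1.52) = 0.030 M, and Q = [Co²⁺]·P(H₂) / [H⁺]^2 = 28.5.
E = E° − (0.0592/2) log Q = 0.28 − (0.0592/2)(1.454) = 0.237 V.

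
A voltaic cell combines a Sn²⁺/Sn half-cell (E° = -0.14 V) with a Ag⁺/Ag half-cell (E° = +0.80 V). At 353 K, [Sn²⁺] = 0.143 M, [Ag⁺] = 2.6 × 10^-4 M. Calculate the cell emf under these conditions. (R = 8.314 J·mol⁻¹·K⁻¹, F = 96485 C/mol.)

0.718 V

The Ag⁺/Ag couple has the higher reduction potential and acts as the cathode, so E°_cell = +0.80 − (-0.14) = 0.94 V.
Balancing electrons gives n = 2; the reaction quotient is Q = [Sn²⁺]/[Ag⁺]^2 = 2.12 × 10^6.
E = E° − (RT/nF) ln Q = 0.94 − (8.314×353)/(2×96485) × (14.565) = 0.940 − 0.222 = 0.718 V.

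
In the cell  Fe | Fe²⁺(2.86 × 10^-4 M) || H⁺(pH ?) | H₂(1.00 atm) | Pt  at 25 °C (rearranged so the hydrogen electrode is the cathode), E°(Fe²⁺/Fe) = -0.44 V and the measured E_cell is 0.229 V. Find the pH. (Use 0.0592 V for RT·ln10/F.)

E°_cell = 0.44 V and n = 2.
log Q = n(E° − E)/0.0592 = 2×(0.44 − 0.229)/0.0592 = 7.128.
With Q = [Fe²⁺]·P(H₂) / [H⁺]^2, solving for [H⁺] gives log[H⁺] = -5.336, so pH = 5.34.

pH = 5.34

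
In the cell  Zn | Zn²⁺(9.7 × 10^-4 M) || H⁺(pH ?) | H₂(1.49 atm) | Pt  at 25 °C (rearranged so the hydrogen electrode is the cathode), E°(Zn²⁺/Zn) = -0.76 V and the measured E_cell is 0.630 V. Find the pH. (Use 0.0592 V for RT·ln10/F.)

E°_cell = 0.76 V and n = 2.
log Q = n(E° − E)/0.0592 = 2×(0.76 − 0.630)/0.0592 = 4.392.
With Q = [Zn²⁺]·P(H₂) / [H⁺]^2, solving for [H⁺] gives log[H⁺] = -3.616, so pH = 3.62.

pH = 3.62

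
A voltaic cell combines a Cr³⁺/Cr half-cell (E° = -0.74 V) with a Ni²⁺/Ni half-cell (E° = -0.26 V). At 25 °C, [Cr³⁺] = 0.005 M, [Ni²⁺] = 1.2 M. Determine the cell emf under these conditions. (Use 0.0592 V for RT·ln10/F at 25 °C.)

The Ni²⁺/Ni couple has the higher reduction potential and acts as the cathode, so E°_cell = -0.26 − (-0.74) = 0.48 V.
Balancing electrons gives n = 6; the reaction quotient is Q = [Cr³⁺]^2/[Ni²⁺]^3 = 1.45 × 10^-5.
At 25 °C, E = E° − (0.0592/n) log Q = 0.48 − (0.0592/6)(-4.840) = 0.480 + 0.048 = 0.528 V.

0.528 V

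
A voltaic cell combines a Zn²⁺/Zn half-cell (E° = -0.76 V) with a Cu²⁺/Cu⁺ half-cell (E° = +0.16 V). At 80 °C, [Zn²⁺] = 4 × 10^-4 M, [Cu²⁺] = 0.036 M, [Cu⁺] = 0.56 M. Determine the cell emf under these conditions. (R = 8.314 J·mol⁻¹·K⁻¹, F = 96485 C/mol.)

The Cu²⁺/Cu⁺ couple has the higher reduction potential and acts as the cathode, so E°_cell = +0.16 − (-0.76) = 0.92 V.
Balancing electrons gives n = 2; the reaction quotient is Q = [Zn²⁺]·[Cu⁺]^2/[Cu²⁺]^2 = 0.0968.
E = E° − (RT/nF) ln Q = 0.92 − (8.314×353)/(2×96485) × (-2.335) = 0.920 + 0.036 = 0.956 V.

0.956 V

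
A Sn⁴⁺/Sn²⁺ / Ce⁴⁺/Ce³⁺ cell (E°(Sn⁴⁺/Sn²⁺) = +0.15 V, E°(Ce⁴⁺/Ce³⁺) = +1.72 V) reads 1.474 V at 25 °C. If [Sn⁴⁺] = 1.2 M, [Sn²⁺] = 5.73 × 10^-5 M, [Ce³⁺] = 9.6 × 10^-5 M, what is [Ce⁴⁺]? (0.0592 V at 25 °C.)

From the Nernst equation, log Q = n(E° − E)/0.0592 = 2(1.57 − 1.474)/0.0592 = 3.243, so Q = 1750.
With Q = [Sn⁴⁺]·[Ce³⁺]^2/([Sn²⁺]·[Ce⁴⁺]^2) and the known concentrations, [Ce⁴⁺]^2 in the denominator gives [Ce⁴⁺] = 3.3 × 10^-4 M.

3.3 × 10^-4 M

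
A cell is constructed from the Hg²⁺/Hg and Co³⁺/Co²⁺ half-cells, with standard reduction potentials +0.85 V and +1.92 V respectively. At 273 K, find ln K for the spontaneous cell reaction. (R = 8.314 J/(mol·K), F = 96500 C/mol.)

E°_cell = +1.92 − (+0.85) = 1.07 V, with n = 2 electrons transferred.
At equilibrium E = 0, so the Nernst equation gives ln K = nFE°/RT = (2)(96500)(1.07)/((8.314)(273)) = 90.98.

ln K = 91.0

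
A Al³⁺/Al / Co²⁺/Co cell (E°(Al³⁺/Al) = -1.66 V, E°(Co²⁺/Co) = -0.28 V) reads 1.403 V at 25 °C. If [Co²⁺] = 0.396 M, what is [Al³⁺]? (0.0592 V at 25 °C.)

0.017 M

From the Nernst equation, log Q = n(E° − E)/0.0592 = 6(1.38 − 1.403)/0.0592 = -2.331, so Q = 0.00467.
With Q = [Al³⁺]^2/[Co²⁺]^3 and the known concentrations, [Al³⁺]^2 in the numerator gives [Al³⁺] = 0.017 M.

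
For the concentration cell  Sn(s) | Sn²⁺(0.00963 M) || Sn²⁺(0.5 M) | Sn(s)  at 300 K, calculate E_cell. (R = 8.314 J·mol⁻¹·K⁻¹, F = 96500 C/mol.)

0.051 V

Both half-cells are Sn²⁺/Sn, so E°_cell = 0. The concentrated side is the cathode; the cell reaction moves Sn²⁺ from high to low concentration with n = 2.
Q = [Sn²⁺]_dilute/[Sn²⁺]_conc = 0.00963/0.5 = 0.0193.
E = 0 − (RT/nF) ln Q = −((8.314×300)/(2×96500))(-3.950) = 0.0510 V.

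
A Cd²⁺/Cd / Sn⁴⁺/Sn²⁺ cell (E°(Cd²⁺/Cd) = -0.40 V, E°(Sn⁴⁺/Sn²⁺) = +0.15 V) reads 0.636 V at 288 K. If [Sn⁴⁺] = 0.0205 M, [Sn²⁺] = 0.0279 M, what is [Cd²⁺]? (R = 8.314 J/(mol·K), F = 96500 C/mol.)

From the Nernst equation, ln Q = nF(E° − E)/RT = 2×96500×(0.55 − 0.636)/(8.314×288) = -6.932, so Q = 9.76 × 10^-4.
With Q = [Cd²⁺]·[Sn²⁺]/[Sn⁴⁺] and the known concentrations, [Cd²⁺] in the numerator gives [Cd²⁺] = 7.2 × 10^-4 M.

7.2 × 10^-4 M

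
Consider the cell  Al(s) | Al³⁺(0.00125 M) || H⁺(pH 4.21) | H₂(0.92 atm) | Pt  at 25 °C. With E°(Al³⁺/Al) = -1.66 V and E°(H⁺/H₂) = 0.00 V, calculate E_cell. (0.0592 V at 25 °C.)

The hydrogen couple is the cathode, so E°_cell = 1.66 V; n = 6.
[H⁺] = 10^(−4.21) = 6.2 × 10^-5 M, and Q = [Al³⁺]^2·P(H₂)^3 / [H⁺]^6 = 2.21 × 10^19.
E = E° − (0.0592/6) log Q = 1.66 − (0.0592/6)(19.345) = 1.469 V.

1.47 V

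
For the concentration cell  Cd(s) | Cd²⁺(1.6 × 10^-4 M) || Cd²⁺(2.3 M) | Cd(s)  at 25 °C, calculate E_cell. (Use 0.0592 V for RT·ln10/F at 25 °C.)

0.12 V

Both half-cells are Cd²⁺/Cd, so E°_cell = 0. The concentrated side is the cathode; the cell reaction moves Cd²⁺ from high to low concentration with n = 2.
Q = [Cd²⁺]_dilute/[Cd²⁺]_conc = 1.6 × 10^-4/2.3 = 6.96 × 10^-5.
E = 0 − (0.0592/2) log Q = −(0.0592/2)(-4.158) = 0.1231 V.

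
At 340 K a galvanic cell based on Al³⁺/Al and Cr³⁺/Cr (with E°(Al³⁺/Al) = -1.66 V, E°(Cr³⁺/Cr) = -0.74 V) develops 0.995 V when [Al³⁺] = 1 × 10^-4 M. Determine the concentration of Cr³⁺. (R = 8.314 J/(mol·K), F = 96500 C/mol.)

0.22 M

From the Nernst equation, ln Q = nF(E° − E)/RT = 3×96500×(0.92 − 0.995)/(8.314×340) = -7.681, so Q = 4.61 × 10^-4.
With Q = [Al³⁺]/[Cr³⁺] and the known concentrations, [Cr³⁺] in the denominator gives [Cr³⁺] = 0.22 M.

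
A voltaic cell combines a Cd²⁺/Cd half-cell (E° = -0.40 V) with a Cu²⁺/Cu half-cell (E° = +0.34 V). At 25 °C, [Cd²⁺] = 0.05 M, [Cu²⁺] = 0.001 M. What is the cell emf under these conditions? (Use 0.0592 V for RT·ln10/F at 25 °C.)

The Cu²⁺/Cu couple has the higher reduction potential and acts as the cathode, so E°_cell = +0.34 − (-0.40) = 0.74 V.
Balancing electrons gives n = 2; the reaction quotient is Q = [Cd²⁺]/[Cu²⁺] = 50.0.
At 25 °C, E = E° − (0.0592/n) log Q = 0.74 − (0.0592/2)(1.699) = 0.740 − 0.050 = 0.690 V.

0.690 V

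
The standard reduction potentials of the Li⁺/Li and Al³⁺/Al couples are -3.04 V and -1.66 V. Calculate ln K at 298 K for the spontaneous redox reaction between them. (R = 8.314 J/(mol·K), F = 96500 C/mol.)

E°_cell = -1.66 − (-3.04) = 1.38 V, with n = 3 electrons transferred.
At equilibrium E = 0, so the Nernst equation gives ln K = nFE°/RT = (3)(96500)(1.38)/((8.314)(298)) = 161.25.

ln K = 161.3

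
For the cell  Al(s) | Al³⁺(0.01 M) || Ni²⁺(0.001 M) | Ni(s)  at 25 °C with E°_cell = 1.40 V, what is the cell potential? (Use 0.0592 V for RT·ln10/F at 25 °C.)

1.35 V

Balancing electrons gives n = 6; the reaction quotient is Q = [Al³⁺]^2/[Ni²⁺]^3 = 1 × 10^5.
At 25 °C, E = E° − (0.0592/n) log Q = 1.40 − (0.0592/6)(5.000) = 1.400 − 0.049 = 1.351 V.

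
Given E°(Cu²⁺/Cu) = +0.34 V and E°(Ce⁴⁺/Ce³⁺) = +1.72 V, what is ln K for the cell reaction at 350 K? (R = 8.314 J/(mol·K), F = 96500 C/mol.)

ln K = 91.5

E°_cell = +1.72 − (+0.34) = 1.38 V, with n = 2 electrons transferred.
At equilibrium E = 0, so the Nernst equation gives ln K = nFE°/RT = (2)(96500)(1.38)/((8.314)(350)) = 91.53.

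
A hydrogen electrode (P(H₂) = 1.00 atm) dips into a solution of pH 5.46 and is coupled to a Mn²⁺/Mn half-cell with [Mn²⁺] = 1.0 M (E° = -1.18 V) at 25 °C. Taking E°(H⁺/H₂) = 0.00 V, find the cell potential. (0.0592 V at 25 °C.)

0.86 V

The hydrogen couple is the cathode, so E°_cell = 1.18 V; n = 2.
[H⁺] = 10^(−5.46) = 3.5 × 10^-6 M, and Q = [Mn²⁺]·P(H₂) / [H⁺]^2 = 8.32 × 10^10.
E = E° − (0.0592/2) log Q = 1.18 − (0.0592/2)(10.920) = 0.857 V.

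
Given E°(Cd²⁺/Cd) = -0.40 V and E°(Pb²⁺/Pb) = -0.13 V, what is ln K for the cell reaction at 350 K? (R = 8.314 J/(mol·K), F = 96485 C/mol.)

ln K = 17.9

E°_cell = -0.13 − (-0.40) = 0.27 V, with n = 2 electrons transferred.
At equilibrium E = 0, so the Nernst equation gives ln K = nFE°/RT = (2)(96485)(0.27)/((8.314)(350)) = 17.91.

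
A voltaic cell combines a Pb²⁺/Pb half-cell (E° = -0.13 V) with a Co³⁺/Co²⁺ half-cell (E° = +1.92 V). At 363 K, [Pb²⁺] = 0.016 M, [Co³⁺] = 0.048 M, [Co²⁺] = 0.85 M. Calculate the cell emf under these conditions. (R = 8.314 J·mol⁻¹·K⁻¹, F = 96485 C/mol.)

The Co³⁺/Co²⁺ couple has the higher reduction potential and acts as the cathode, so E°_cell = +1.92 − (-0.13) = 2.05 V.
Balancing electrons gives n = 2; the reaction quotient is Q = [Pb²⁺]·[Co²⁺]^2/[Co³⁺]^2 = 5.02.
E = E° − (RT/nF) ln Q = 2.05 − (8.314×363)/(2×96485) × (1.613) = 2.050 − 0.025 = 2.025 V.

2.02 V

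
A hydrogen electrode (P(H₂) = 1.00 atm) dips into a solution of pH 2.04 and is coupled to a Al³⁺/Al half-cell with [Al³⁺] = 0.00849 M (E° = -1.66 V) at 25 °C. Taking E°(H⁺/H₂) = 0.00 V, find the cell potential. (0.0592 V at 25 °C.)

The hydrogen couple is the cathode, so E°_cell = 1.66 V; n = 6.
[H⁺] = 10^(−2.04) = 0.0091 M, and Q = [Al³⁺]^2·P(H₂)^3 / [H⁺]^6 = 1.25 × 10^8.
E = E° − (0.0592/6) log Q = 1.66 − (0.0592/6)(8.098) = 1.580 V.

1.58 V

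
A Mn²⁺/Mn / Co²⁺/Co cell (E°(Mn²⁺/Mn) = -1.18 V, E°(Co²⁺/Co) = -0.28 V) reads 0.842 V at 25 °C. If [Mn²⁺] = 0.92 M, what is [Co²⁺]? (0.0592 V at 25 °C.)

From the Nernst equation, log Q = n(E° − E)/0.0592 = 2(0.90 − 0.842)/0.0592 = 1.959, so Q = 91.1.
With Q = [Mn²⁺]/[Co²⁺] and the known concentrations, [Co²⁺] in the denominator gives [Co²⁺] = 0.01 M.

0.01 M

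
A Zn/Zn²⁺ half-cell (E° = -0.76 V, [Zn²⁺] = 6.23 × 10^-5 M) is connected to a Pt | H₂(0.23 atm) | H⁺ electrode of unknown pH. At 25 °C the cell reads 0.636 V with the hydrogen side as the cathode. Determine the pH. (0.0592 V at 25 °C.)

E°_cell = 0.76 V and n = 2.
log Q = n(E° − E)/0.0592 = 2×(0.76 − 0.636)/0.0592 = 4.189.
With Q = [Zn²⁺]·P(H₂) / [H⁺]^2, solving for [H⁺] gives log[H⁺] = -4.516, so pH = 4.52.

pH = 4.52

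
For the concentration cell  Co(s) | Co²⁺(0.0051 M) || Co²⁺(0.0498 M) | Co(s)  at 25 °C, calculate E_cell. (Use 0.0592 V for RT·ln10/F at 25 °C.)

Both half-cells are Co²⁺/Co, so E°_cell = 0. The concentrated side is the cathode; the cell reaction moves Co²⁺ from high to low concentration with n = 2.
Q = [Co²⁺]_dilute/[Co²⁺]_conc = 0.0051/0.0498 = 0.102.
E = 0 − (0.0592/2) log Q = −(0.0592/2)(-0.990) = 0.0293 V.

0.029 V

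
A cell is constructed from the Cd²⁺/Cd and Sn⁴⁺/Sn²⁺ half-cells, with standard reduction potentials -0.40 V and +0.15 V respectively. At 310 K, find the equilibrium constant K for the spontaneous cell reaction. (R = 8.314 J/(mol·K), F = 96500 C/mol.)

E°_cell = +0.15 − (-0.40) = 0.55 V, with n = 2 electrons transferred.
At equilibrium E = 0, so the Nernst equation gives ln K = nFE°/RT = (2)(96500)(0.55)/((8.314)(310)) = 41.19.
K = e^41.19 = 7.7 × 10^17.

7.7 × 10^17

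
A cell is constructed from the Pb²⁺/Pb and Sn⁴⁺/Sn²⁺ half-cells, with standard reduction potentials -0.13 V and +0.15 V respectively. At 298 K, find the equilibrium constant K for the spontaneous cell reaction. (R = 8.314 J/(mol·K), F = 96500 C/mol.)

3 × 10^9

E°_cell = +0.15 − (-0.13) = 0.28 V, with n = 2 electrons transferred.
At equilibrium E = 0, so the Nernst equation gives ln K = nFE°/RT = (2)(96500)(0.28)/((8.314)(298)) = 21.81.
K = e^21.81 = 3 × 10^9.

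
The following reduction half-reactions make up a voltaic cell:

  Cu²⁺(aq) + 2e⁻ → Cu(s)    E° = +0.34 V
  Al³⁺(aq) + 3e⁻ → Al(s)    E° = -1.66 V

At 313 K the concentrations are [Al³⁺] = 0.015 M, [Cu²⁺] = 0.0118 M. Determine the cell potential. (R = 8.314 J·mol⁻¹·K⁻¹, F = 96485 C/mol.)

1.98 V

The Cu²⁺/Cu couple has the higher reduction potential and acts as the cathode, so E°_cell = +0.34 − (-1.66) = 2.00 V.
Balancing electrons gives n = 6; the reaction quotient is Q = [Al³⁺]^2/[Cu²⁺]^3 = 137.
E = E° − (RT/nF) ln Q = 2.00 − (8.314×313)/(6×96485) × (4.920) = 2.000 − 0.022 = 1.978 V.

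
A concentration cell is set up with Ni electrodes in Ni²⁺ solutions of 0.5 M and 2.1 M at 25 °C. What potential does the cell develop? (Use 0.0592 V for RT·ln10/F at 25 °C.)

0.018 V

Both half-cells are Ni²⁺/Ni, so E°_cell = 0. The concentrated side is the cathode; the cell reaction moves Ni²⁺ from high to low concentration with n = 2.
Q = [Ni²⁺]_dilute/[Ni²⁺]_conc = 0.5/2.1 = 0.238.
E = 0 − (0.0592/2) log Q = −(0.0592/2)(-0.623) = 0.0184 V.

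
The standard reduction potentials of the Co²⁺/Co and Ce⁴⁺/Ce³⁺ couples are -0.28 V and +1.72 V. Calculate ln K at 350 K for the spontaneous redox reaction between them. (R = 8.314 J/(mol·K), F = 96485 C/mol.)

E°_cell = +1.72 − (-0.28) = 2.00 V, with n = 2 electrons transferred.
At equilibrium E = 0, so the Nernst equation gives ln K = nFE°/RT = (2)(96485)(2.00)/((8.314)(350)) = 132.63.

ln K = 132.6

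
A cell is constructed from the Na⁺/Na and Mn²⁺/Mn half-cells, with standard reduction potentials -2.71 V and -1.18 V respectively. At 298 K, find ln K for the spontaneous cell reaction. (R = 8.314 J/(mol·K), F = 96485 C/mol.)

E°_cell = -1.18 − (-2.71) = 1.53 V, with n = 2 electrons transferred.
At equilibrium E = 0, so the Nernst equation gives ln K = nFE°/RT = (2)(96485)(1.53)/((8.314)(298)) = 119.17.

ln K = 119.2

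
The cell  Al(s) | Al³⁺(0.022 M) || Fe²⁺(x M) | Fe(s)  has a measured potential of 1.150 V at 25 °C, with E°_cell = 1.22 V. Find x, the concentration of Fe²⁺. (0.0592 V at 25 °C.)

3.4 × 10^-4 M

From the Nernst equation, log Q = n(E° − E)/0.0592 = 6(1.22 − 1.150)/0.0592 = 7.095, so Q = 1.24 × 10^7.
With Q = [Al³⁺]^2/[Fe²⁺]^3 and the known concentrations, [Fe²⁺]^3 in the denominator gives [Fe²⁺] = 3.4 × 10^-4 M.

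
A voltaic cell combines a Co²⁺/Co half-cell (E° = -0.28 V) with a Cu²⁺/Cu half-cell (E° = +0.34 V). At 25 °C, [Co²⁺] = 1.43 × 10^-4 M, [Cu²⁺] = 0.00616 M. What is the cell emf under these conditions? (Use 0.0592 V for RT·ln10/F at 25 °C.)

The Cu²⁺/Cu couple has the higher reduction potential and acts as the cathode, so E°_cell = +0.34 − (-0.28) = 0.62 V.
Balancing electrons gives n = 2; the reaction quotient is Q = [Co²⁺]/[Cu²⁺] = 0.0232.
At 25 °C, E = E° − (0.0592/n) log Q = 0.62 − (0.0592/2)(-1.634) = 0.620 + 0.048 = 0.668 V.

0.668 V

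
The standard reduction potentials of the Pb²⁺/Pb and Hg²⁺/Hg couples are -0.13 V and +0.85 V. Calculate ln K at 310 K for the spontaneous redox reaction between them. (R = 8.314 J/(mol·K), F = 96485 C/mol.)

ln K = 73.4

E°_cell = +0.85 − (-0.13) = 0.98 V, with n = 2 electrons transferred.
At equilibrium E = 0, so the Nernst equation gives ln K = nFE°/RT = (2)(96485)(0.98)/((8.314)(310)) = 73.37.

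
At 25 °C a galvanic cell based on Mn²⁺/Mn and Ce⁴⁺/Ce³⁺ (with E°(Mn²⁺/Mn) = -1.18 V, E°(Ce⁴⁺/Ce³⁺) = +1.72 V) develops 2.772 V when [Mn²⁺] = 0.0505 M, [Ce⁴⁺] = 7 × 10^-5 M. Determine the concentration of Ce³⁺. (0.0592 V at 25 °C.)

From the Nernst equation, log Q = n(E° − E)/0.0592 = 2(2.90 − 2.772)/0.0592 = 4.324, so Q = 2.11 × 10^4.
With Q = [Mn²⁺]·[Ce³⁺]^2/[Ce⁴⁺]^2 and the known concentrations, [Ce³⁺]^2 in the numerator gives [Ce³⁺] = 0.045 M.

0.045 M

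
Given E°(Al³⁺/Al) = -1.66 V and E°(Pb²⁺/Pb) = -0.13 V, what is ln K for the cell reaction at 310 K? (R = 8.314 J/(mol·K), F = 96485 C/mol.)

ln K = 343.7

E°_cell = -0.13 − (-1.66) = 1.53 V, with n = 6 electrons transferred.
At equilibrium E = 0, so the Nernst equation gives ln K = nFE°/RT = (6)(96485)(1.53)/((8.314)(310)) = 343.66.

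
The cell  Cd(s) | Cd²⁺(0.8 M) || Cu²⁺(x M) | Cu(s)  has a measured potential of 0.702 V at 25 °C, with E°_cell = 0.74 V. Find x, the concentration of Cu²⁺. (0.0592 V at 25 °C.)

From the Nernst equation, log Q = n(E° − E)/0.0592 = 2(0.74 − 0.702)/0.0592 = 1.284, so Q = 19.2.
With Q = [Cd²⁺]/[Cu²⁺] and the known concentrations, [Cu²⁺] in the denominator gives [Cu²⁺] = 0.042 M.

0.042 M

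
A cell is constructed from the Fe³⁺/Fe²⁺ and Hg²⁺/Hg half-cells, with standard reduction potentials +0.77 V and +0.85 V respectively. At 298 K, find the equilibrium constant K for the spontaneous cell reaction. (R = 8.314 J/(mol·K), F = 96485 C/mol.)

E°_cell = +0.85 − (+0.77) = 0.08 V, with n = 2 electrons transferred.
At equilibrium E = 0, so the Nernst equation gives ln K = nFE°/RT = (2)(96485)(0.08)/((8.314)(298)) = 6.23.
K = e^6.23 = 510.

510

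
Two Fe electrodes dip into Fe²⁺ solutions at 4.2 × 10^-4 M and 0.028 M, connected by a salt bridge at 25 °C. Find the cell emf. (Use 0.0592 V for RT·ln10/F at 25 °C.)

0.054 V

Both half-cells are Fe²⁺/Fe, so E°_cell = 0. The concentrated side is the cathode; the cell reaction moves Fe²⁺ from high to low concentration with n = 2.
Q = [Fe²⁺]_dilute/[Fe²⁺]_conc = 4.2 × 10^-4/0.028 = 0.0150.
E = 0 − (0.0592/2) log Q = −(0.0592/2)(-1.824) = 0.0540 V.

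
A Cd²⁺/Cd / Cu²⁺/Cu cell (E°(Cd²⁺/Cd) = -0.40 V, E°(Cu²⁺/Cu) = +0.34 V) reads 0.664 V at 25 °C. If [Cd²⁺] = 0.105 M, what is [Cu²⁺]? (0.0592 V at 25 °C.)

From the Nernst equation, log Q = n(E° − E)/0.0592 = 2(0.74 − 0.664)/0.0592 = 2.568, so Q = 369.
With Q = [Cd²⁺]/[Cu²⁺] and the known concentrations, [Cu²⁺] in the denominator gives [Cu²⁺] = 2.8 × 10^-4 M.

2.8 × 10^-4 M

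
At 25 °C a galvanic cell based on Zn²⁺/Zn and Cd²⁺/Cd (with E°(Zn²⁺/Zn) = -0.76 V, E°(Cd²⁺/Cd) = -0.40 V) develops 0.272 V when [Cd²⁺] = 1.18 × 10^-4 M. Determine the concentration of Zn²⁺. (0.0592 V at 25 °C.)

0.11 M

From the Nernst equation, log Q = n(E° − E)/0.0592 = 2(0.36 − 0.272)/0.0592 = 2.973, so Q = 940.
With Q = [Zn²⁺]/[Cd²⁺] and the known concentrations, [Zn²⁺] in the numerator gives [Zn²⁺] = 0.11 M.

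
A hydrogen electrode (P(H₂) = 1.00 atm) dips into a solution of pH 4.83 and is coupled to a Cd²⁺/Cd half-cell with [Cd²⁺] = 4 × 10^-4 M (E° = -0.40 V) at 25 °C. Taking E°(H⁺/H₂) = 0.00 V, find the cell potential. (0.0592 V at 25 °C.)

The hydrogen couple is the cathode, so E°_cell = 0.40 V; n = 2.
[H⁺] = 10^(−4.83) = 1.5 × 10^-5 M, and Q = [Cd²⁺]·P(H₂) / [H⁺]^2 = 1.83 × 10^6.
E = E° − (0.0592/2) log Q = 0.40 − (0.0592/2)(6.262) = 0.215 V.

0.21 V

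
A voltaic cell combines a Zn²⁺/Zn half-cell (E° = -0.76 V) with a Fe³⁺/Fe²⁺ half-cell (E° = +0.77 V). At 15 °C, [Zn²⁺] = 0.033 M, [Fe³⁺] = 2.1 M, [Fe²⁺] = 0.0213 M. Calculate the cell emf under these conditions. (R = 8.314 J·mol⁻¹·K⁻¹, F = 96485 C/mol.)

The Fe³⁺/Fe²⁺ couple has the higher reduction potential and acts as the cathode, so E°_cell = +0.77 − (-0.76) = 1.53 V.
Balancing electrons gives n = 2; the reaction quotient is Q = [Zn²⁺]·[Fe²⁺]^2/[Fe³⁺]^2 = 3.39 × 10^-6.
E = E° − (RT/nF) ln Q = 1.53 − (8.314×288)/(2×96485) × (-12.593) = 1.530 + 0.156 = 1.686 V.

1.69 V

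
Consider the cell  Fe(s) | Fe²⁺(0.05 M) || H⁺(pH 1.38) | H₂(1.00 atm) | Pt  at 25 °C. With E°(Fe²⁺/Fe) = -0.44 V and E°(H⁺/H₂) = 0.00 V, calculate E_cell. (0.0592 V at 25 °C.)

The hydrogen couple is the cathode, so E°_cell = 0.44 V; n = 2.
[H⁺] = 10^(−1.38) = 0.042 M, and Q = [Fe²⁺]·P(H₂) / [H⁺]^2 = 28.8.
E = E° − (0.0592/2) log Q = 0.44 − (0.0592/2)(1.459) = 0.397 V.

0.40 V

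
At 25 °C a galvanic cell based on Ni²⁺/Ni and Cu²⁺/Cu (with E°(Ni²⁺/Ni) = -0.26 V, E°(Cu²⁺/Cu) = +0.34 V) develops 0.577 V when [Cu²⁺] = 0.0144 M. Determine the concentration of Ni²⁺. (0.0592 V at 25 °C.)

0.086 M

From the Nernst equation, log Q = n(E° − E)/0.0592 = 2(0.60 − 0.577)/0.0592 = 0.777, so Q = 5.98.
With Q = [Ni²⁺]/[Cu²⁺] and the known concentrations, [Ni²⁺] in the numerator gives [Ni²⁺] = 0.086 M.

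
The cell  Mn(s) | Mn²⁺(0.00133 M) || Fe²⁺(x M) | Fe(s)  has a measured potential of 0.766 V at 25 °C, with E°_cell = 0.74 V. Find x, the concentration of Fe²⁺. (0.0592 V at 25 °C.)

0.01 M

From the Nernst equation, log Q = n(E° − E)/0.0592 = 2(0.74 − 0.766)/0.0592 = -0.878, so Q = 0.132.
With Q = [Mn²⁺]/[Fe²⁺] and the known concentrations, [Fe²⁺] in the denominator gives [Fe²⁺] = 0.01 M.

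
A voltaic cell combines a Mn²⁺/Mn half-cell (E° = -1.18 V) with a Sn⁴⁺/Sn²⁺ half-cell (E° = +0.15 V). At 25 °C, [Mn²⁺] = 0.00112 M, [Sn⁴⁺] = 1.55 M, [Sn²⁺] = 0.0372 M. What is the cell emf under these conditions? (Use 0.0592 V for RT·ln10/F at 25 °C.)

The Sn⁴⁺/Sn²⁺ couple has the higher reduction potential and acts as the cathode, so E°_cell = +0.15 − (-1.18) = 1.33 V.
Balancing electrons gives n = 2; the reaction quotient is Q = [Mn²⁺]·[Sn²⁺]/[Sn⁴⁺] = 2.69 × 10^-5.
At 25 °C, E = E° − (0.0592/n) log Q = 1.33 − (0.0592/2)(-4.571) = 1.330 + 0.135 = 1.465 V.

1.47 V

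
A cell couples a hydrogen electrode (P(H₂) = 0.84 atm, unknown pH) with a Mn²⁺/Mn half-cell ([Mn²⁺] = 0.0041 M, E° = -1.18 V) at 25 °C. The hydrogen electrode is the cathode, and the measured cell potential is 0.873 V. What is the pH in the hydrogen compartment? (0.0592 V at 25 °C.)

E°_cell = 1.18 V and n = 2.
log Q = n(E° − E)/0.0592 = 2×(1.18 − 0.873)/0.0592 = 10.372.
With Q = [Mn²⁺]·P(H₂) / [H⁺]^2, solving for [H⁺] gives log[H⁺] = -6.417, so pH = 6.42.

pH = 6.42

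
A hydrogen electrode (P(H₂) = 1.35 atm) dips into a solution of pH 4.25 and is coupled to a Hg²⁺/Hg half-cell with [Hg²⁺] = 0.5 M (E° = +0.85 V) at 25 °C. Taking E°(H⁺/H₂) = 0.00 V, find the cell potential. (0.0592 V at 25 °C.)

1.10 V

The Hg²⁺/Hg couple is the cathode, so E°_cell = 0.85 V; n = 2.
[H⁺] = 10^(−4.25) = 5.6 × 10^-5 M, and Q = [H⁺]^2 / ([Hg²⁺]·P(H₂)) = 4.68 × 10^-9.
E = E° − (0.0592/2) log Q = 0.85 − (0.0592/2)(-8.329) = 1.097 V.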